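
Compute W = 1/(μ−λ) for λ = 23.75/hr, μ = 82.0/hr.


W = 1/(μ−λ) = 1/(82.0 − 23.75) = 1/58.25 = 0.01717 hr

Final: 0.01717 hr


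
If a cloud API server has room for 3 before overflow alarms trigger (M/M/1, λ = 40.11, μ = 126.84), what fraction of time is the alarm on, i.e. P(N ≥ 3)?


ρ = 40.11/126.84 = 0.3162
P(N ≥ n) = ρ^n = 0.3162^3 = 0.031622

Final: 0.031622


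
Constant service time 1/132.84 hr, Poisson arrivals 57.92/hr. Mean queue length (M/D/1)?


ρ = 57.92/132.84 = 0.4360
M/D/1: Lq = ρ²/(2(1−ρ)) = 0.1901/(2·0.5640) = 0.16854

Final: 0.16854


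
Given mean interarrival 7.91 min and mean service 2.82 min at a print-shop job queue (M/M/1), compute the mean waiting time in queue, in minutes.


λ = 60/7.91 = 7.5853 /hr
μ = 60/2.82 = 21.2766 /hr
ρ = λ/μ = 7.5853/21.2766 = 0.3565
Wq = ρ/(μ−λ) = 0.3565/(21.2766−7.5853) = 0.02604 hr
In minutes: 0.02604·60 = 1.562 min

Final: 1.562 min


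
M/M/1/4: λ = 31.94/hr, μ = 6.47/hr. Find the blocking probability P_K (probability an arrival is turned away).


ρ = λ/μ = 31.94/6.47 = 4.9366
P_K = (1−ρ)ρ^K/(1−ρ^(K+1)) = (-3.9366·593.912580)/(1 − 2931.927019)
= -2338.014438/-2930.927019 = 0.797705

Final: 0.797705


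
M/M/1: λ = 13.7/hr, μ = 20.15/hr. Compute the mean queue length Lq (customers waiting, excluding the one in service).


ρ = 13.7/20.15 = 0.6799
Lq = ρ²/(1−ρ) = 0.4623/0.3201 = 1.4441

Final: 1.4441


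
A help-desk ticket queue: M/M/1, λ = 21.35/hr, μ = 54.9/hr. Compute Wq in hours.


ρ = 21.35/54.9 = 0.3889
Wq = ρ/(μ−λ) = 0.3889/(54.9 − 21.35) = 0.3889/33.55 = 0.01159 hr

Final: 0.01159 hr


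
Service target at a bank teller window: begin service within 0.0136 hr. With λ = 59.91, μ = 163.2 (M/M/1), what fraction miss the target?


ρ = 59.91/163.2 = 0.3671
P(Wq > t) = ρ·e^{−(μ−λ)t} = 0.3671·e^{−1.4047}
= 0.3671·0.245430 = 0.090096

Final: 0.090096


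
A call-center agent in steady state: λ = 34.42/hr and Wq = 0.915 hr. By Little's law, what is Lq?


Lq = λWq = 34.42·0.915 = 31.4943

Final: 31.4943


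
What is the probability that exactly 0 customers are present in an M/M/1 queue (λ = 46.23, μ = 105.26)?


ρ = 46.23/105.26 = 0.4392
P_n = (1−ρ)·ρ^n = (1 − 0.4392)·0.4392^0 = 0.5608·1.000000 = 0.560802

Final: 0.560802


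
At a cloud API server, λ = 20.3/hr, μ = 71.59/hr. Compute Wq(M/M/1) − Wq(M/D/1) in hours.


ρ = 20.3/71.59 = 0.2836
Wq(M/M/1) = ρ/(μ−λ) = 0.2836/51.29 = 0.005529 hr
Wq(M/D/1) = ρ/(2(μ−λ)) = 0.002764 hr
Savings = 0.005529 − 0.002764 = 0.002764 hr

Final: 0.002764 hr


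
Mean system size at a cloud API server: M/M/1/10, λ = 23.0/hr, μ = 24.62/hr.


ρ = 23.0/24.62 = 0.9342
L = ρ[1 − (K+1)ρ^K + Kρ^(K+1)] / [(1−ρ)(1−ρ^(K+1))]
Numerator: 0.9342·(1 − 11·0.506288 + 10·0.472974) = 0.150007
Denominator: (0.06580)·(0.527026) = 0.034678
L = 0.150007/0.034678 = 4.3257

Final: 4.3257


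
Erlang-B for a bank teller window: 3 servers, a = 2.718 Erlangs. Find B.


B(c,a) = (a^c/c!) / Σ_{k=0}^{c} a^k/k!
a^3/3! = 3.346548
Σ terms (k=0..3): 1.00000 + 2.71800 + 3.69376 + 3.34655 = 10.758310
B = 3.346548/10.758310 = 0.311066

Final: 0.311066


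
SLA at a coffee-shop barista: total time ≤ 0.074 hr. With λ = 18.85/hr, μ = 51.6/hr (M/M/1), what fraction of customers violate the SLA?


W ~ Exponential(μ−λ) for M/M/1.
μ − λ = 51.6 − 18.85 = 32.7500
P(W > t) = e^{−(μ−λ)t} = e^{−2.4235} = 0.088611

Final: 0.088611


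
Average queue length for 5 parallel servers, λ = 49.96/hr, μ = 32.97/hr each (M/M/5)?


a = λ/μ = 1.5153; ρ = a/5 = 0.3031
P₀ = 0.219369
Lq = P₀·a^c·ρ / (c!·(1−ρ)²) = 0.219369·7.98946·0.3031/(120·0.48572)
= 0.009113

Final: 0.009113


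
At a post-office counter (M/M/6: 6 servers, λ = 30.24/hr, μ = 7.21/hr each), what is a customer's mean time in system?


a = 4.1942; ρ = 0.6990; P₀ = 0.013313
Lq = P₀·a^c·ρ/(c!(1−ρ)²) = 0.77671
Wq = Lq/λ = 0.77671/30.24 = 0.02569 hr
W = Wq + 1/μ = 0.02569 + 0.13870 = 0.16438 hr

Final: 0.16438 hr


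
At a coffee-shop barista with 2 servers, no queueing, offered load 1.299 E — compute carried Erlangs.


B(2,1.299) = 0.268464 (Erlang-B)
Carried load = a(1 − B) = 1.299·(1 − 0.268464) = 1.299·0.731536 = 0.9503 E

Final: 0.9503 Erlangs


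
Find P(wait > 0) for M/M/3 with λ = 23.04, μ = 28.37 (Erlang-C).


a = λ/μ = 0.8121; ρ = a/3 = 0.2707
P₀ = 0.441636 (from M/M/c formula)
C(c,a) = [a^c/(c!(1−ρ))]·P₀ = [0.53564/(6·0.7293)]·0.441636
= 0.12241·0.441636 = 0.054061

Final: 0.054061


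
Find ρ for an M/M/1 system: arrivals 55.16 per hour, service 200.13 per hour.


ρ = λ/μ = 55.16/200.13 = 0.2756

Final: 0.2756


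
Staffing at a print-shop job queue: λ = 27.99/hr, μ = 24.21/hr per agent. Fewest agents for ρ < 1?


Stability requires cμ > λ ⇔ c > λ/μ.
λ/μ = 27.99/24.21 = 1.1561
Minimum integer c = ⌊1.1561⌋ + 1 = 2
Check: 2·24.21 = 48.42 > 27.99, while 1·24.21 = 24.21 ≤ 27.99

Final: 2 servers


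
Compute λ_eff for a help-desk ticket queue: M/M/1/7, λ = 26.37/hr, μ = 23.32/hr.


ρ = 1.1308; P_K = (1−ρ)ρ^7/(1−ρ^8) = 0.184782
λ_eff = λ(1 − P_K) = 26.37·(1 − 0.184782) = 26.37·0.815218 = 21.4973 /hr

Final: 21.4973 /hr


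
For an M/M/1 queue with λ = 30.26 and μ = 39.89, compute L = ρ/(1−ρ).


ρ = λ/μ = 30.26/39.89 = 0.7586
L = ρ/(1−ρ) = 0.7586/(1 − 0.7586) = 0.7586/0.2414 = 3.1423

Final: 3.1423


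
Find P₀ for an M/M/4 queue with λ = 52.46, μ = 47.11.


a = λ/μ = 52.46/47.11 = 1.1136; ρ = a/c = 0.2784
Σ_{k=0}^{3} a^k/k! (terms k=0..3) = 1.00000 + 1.11356 + 0.62001 + 0.23014 = 2.96372
Tail: a^4/(4!(1−ρ)) = 1.53766/(24·0.7216) = 0.08879
P₀ = 1/(2.96372 + 0.08879) = 1/3.05250 = 0.327600

Final: 0.327600


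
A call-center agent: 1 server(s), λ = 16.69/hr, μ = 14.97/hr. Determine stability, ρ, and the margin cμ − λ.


Total capacity cμ = 1·14.97 = 14.97/hr
ρ = λ/(cμ) = 16.69/14.97 = 1.1149
Stable ⇔ ρ < 1: NO
Spare capacity = cμ − λ = 14.97 − 16.69 = -1.72/hr

Final: ρ = 1.1149; unstable; margin = -1.72/hr


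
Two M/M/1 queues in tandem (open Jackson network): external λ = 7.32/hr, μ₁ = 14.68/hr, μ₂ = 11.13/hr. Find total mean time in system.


Each node sees arrival rate λ = 7.32/hr (tandem ⇒ throughput preserved).
W₁ = 1/(μ₁−λ) = 1/(14.68−7.32) = 0.13587 hr
W₂ = 1/(μ₂−λ) = 1/(11.13−7.32) = 0.26247 hr
W_total = W₁ + W₂ = 0.13587 + 0.26247 = 0.39834 hr

Final: 0.39834 hr


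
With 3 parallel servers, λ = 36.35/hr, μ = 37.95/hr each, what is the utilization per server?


ρ = λ/(cμ) = 36.35/(3·37.95) = 36.35/113.85 = 0.3193

Final: 0.3193


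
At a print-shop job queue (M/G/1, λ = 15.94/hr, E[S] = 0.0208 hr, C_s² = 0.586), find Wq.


ρ = λ·E[S] = 15.94·0.0208 = 0.3316
E[S²] = E[S]²(1+C_s²) = 0.0208²·(1+0.586) = 0.0006862
Wq = λ·E[S²]/(2(1−ρ)) = 15.94·0.0006862/(2·0.6684) = 0.008181 hr

Final: 0.008181 hr


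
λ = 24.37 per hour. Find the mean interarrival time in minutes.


Mean interarrival time = 1/λ = 1/24.37 hour = 0.04103 hour
In minutes: 0.04103 × 60 = 2.4620 min

Final: 2.4620 min


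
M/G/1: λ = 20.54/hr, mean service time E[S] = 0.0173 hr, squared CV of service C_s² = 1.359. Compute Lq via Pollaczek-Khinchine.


ρ = λ·E[S] = 20.54·0.0173 = 0.3553
Lq = ρ²(1+C_s²)/(2(1−ρ)) = 0.1263·(1+1.359)/(2·0.6447)
= 0.1263·2.3590/1.2893 = 0.23103

Final: 0.23103


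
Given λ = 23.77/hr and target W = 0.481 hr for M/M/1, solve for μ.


W = 1/(μ−λ) ⇒ μ − λ = 1/W = 1/0.481 = 2.0790
μ = λ + 1/W = 23.77 + 2.0790 = 25.8490 per hr

Final: 25.8490 /hr


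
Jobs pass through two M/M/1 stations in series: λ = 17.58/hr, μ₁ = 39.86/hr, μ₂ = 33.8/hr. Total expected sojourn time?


Each node sees arrival rate λ = 17.58/hr (tandem ⇒ throughput preserved).
W₁ = 1/(μ₁−λ) = 1/(39.86−17.58) = 0.04488 hr
W₂ = 1/(μ₂−λ) = 1/(33.8−17.58) = 0.06165 hr
W_total = W₁ + W₂ = 0.04488 + 0.06165 = 0.10654 hr

Final: 0.10654 hr


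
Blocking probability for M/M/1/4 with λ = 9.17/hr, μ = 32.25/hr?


ρ = λ/μ = 9.17/32.25 = 0.2843
P_K = (1−ρ)ρ^K/(1−ρ^(K+1)) = (0.7157·0.006537)/(1 − 0.001859)
= 0.004678/0.998141 = 0.004687

Final: 0.004687


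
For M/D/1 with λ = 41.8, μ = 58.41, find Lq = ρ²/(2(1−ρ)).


ρ = 41.8/58.41 = 0.7156
M/D/1: Lq = ρ²/(2(1−ρ)) = 0.5121/(2·0.2844) = 0.90046

Final: 0.90046


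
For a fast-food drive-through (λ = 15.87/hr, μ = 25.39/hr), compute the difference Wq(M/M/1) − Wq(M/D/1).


ρ = 15.87/25.39 = 0.6250
Wq(M/M/1) = ρ/(μ−λ) = 0.6250/9.52 = 0.06566 hr
Wq(M/D/1) = ρ/(2(μ−λ)) = 0.03283 hr
Savings = 0.06566 − 0.03283 = 0.03283 hr

Final: 0.03283 hr


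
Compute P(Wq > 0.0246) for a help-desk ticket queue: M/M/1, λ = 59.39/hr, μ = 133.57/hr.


ρ = 59.39/133.57 = 0.4446
P(Wq > t) = ρ·e^{−(μ−λ)t} = 0.4446·e^{−1.8248}
= 0.4446·0.161245 = 0.071695

Final: 0.071695


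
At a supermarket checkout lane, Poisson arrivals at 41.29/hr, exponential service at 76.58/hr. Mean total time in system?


W = 1/(μ−λ) = 1/(76.58 − 41.29) = 1/35.29 = 0.02834 hr

Final: 0.02834 hr


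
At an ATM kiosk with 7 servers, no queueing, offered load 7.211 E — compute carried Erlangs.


B(7,7.211) = 0.261832 (Erlang-B)
Carried load = a(1 − B) = 7.211·(1 − 0.261832) = 7.211·0.738168 = 5.3229 E

Final: 5.3229 Erlangs


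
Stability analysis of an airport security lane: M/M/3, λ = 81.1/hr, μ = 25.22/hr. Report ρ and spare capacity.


Total capacity cμ = 3·25.22 = 75.66/hr
ρ = λ/(cμ) = 81.1/75.66 = 1.0719
Stable ⇔ ρ < 1: NO
Spare capacity = cμ − λ = 75.66 − 81.1 = -5.44/hr

Final: ρ = 1.0719; unstable; margin = -5.44/hr


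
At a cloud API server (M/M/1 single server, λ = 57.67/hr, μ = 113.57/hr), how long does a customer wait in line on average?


ρ = 57.67/113.57 = 0.5078
Wq = ρ/(μ−λ) = 0.5078/(113.57 − 57.67) = 0.5078/55.90 = 0.009084 hr

Final: 0.009084 hr


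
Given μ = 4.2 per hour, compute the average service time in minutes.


Mean service time = 1/μ = 1/4.2 hour = 0.23810 hour
In minutes: 0.23810 × 60 = 14.2857 min

Final: 14.2857 min


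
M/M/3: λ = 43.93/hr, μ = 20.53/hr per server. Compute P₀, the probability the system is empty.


a = λ/μ = 43.93/20.53 = 2.1398; ρ = a/c = 0.7133
Σ_{k=0}^{2} a^k/k! (terms k=0..2) = 1.00000 + 2.13980 + 2.28936 = 5.42916
Tail: a^3/(3!(1−ρ)) = 9.79753/(6·0.2867) = 5.69489
P₀ = 1/(5.42916 + 5.69489) = 1/11.12404 = 0.089895

Final: 0.089895


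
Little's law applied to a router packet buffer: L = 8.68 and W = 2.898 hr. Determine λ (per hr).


λ = L/W = 8.68/2.898 = 2.9952 /hr

Final: 2.9952 /hr


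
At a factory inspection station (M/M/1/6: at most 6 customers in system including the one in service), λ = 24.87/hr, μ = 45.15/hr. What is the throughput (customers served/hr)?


ρ = 0.5508; P_K = (1−ρ)ρ^6/(1−ρ^7) = 0.012742
λ_eff = λ(1 − P_K) = 24.87·(1 − 0.012742) = 24.87·0.987258 = 24.5531 /hr

Final: 24.5531 /hr


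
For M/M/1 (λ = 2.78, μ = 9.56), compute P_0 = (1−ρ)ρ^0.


ρ = 2.78/9.56 = 0.2908
P_n = (1−ρ)·ρ^n = (1 − 0.2908)·0.2908^0 = 0.7092·1.000000 = 0.709205

Final: 0.709205


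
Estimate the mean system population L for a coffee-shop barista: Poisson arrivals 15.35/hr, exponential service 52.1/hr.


ρ = λ/μ = 15.35/52.1 = 0.2946
L = ρ/(1−ρ) = 0.2946/(1 − 0.2946) = 0.2946/0.7054 = 0.4177

Final: 0.4177


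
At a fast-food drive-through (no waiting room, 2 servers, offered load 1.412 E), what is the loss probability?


B(c,a) = (a^c/c!) / Σ_{k=0}^{c} a^k/k!
a^2/2! = 0.996872
Σ terms (k=0..2): 1.00000 + 1.41200 + 0.99687 = 3.408872
B = 0.996872/3.408872 = 0.292435

Final: 0.292435


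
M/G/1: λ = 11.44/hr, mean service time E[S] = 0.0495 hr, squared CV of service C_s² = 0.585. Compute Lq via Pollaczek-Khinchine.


ρ = λ·E[S] = 11.44·0.0495 = 0.5663
Lq = ρ²(1+C_s²)/(2(1−ρ)) = 0.3207·(1+0.585)/(2·0.4337)
= 0.3207·1.5850/0.8674 = 0.58594

Final: 0.58594


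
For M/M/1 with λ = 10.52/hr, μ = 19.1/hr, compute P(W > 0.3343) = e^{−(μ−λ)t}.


W ~ Exponential(μ−λ) for M/M/1.
μ − λ = 19.1 − 10.52 = 8.5800
P(W > t) = e^{−(μ−λ)t} = e^{−2.8683} = 0.056796

Final: 0.056796


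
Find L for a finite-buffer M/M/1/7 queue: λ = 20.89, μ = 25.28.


ρ = 20.89/25.28 = 0.8263
L = ρ[1 − (K+1)ρ^K + Kρ^(K+1)] / [(1−ρ)(1−ρ^(K+1))]
Numerator: 0.8263·(1 − 8·0.263105 + 7·0.217416) = 0.344642
Denominator: (0.1737)·(0.782584) = 0.135900
L = 0.344642/0.135900 = 2.5360

Final: 2.5360


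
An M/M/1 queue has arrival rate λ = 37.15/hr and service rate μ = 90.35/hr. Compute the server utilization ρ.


ρ = λ/μ = 37.15/90.35 = 0.4112

Final: 0.4112


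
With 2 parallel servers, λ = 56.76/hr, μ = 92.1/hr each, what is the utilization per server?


ρ = λ/(cμ) = 56.76/(2·92.1) = 56.76/184.20 = 0.3081

Final: 0.3081


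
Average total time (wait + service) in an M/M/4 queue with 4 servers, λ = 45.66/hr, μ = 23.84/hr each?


a = 1.9153; ρ = 0.4788; P₀ = 0.142937
Lq = P₀·a^c·ρ/(c!(1−ρ)²) = 0.14127
Wq = Lq/λ = 0.14127/45.66 = 0.003094 hr
W = Wq + 1/μ = 0.003094 + 0.04195 = 0.04504 hr

Final: 0.04504 hr


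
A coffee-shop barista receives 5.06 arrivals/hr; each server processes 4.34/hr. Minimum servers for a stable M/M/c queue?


Stability requires cμ > λ ⇔ c > λ/μ.
λ/μ = 5.06/4.34 = 1.1659
Minimum integer c = ⌊1.1659⌋ + 1 = 2
Check: 2·4.34 = 8.68 > 5.06, while 1·4.34 = 4.34 ≤ 5.06

Final: 2 servers


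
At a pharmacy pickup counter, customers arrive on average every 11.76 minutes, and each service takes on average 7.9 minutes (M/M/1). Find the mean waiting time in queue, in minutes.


λ = 60/11.76 = 5.1020 /hr
μ = 60/7.9 = 7.5949 /hr
ρ = λ/μ = 5.1020/7.5949 = 0.6718
Wq = ρ/(μ−λ) = 0.6718/(7.5949−5.1020) = 0.26947 hr
In minutes: 0.26947·60 = 16.168 min

Final: 16.168 min


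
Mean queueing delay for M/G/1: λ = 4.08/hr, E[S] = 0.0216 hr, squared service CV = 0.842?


ρ = λ·E[S] = 4.08·0.0216 = 0.08813
E[S²] = E[S]²(1+C_s²) = 0.0216²·(1+0.842) = 0.0008594
Wq = λ·E[S²]/(2(1−ρ)) = 4.08·0.0008594/(2·0.9119) = 0.001923 hr

Final: 0.001923 hr


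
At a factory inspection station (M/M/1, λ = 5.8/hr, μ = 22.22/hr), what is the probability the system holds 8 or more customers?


ρ = 5.8/22.22 = 0.2610
P(N ≥ n) = ρ^n = 0.2610^8 = 0.00002155

Final: 0.00002155


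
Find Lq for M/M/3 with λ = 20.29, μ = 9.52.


a = λ/μ = 2.1313; ρ = a/3 = 0.7104
P₀ = 0.091117
Lq = P₀·a^c·ρ / (c!·(1−ρ)²) = 0.091117·9.68134·0.7104/(6·0.08385)
= 1.24570

Final: 1.24570


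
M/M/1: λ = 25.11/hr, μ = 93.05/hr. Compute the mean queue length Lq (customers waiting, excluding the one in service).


ρ = 25.11/93.05 = 0.2699
Lq = ρ²/(1−ρ) = 0.07282/0.7301 = 0.09974

Final: 0.09974


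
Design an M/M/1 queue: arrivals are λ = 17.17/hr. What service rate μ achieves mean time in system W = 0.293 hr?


W = 1/(μ−λ) ⇒ μ − λ = 1/W = 1/0.293 = 3.4130
μ = λ + 1/W = 17.17 + 3.4130 = 20.5830 per hr

Final: 20.5830 /hr


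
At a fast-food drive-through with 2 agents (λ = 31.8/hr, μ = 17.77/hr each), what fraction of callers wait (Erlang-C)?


a = λ/μ = 1.7895; ρ = a/2 = 0.8948
P₀ = 0.055539 (from M/M/c formula)
C(c,a) = [a^c/(c!(1−ρ))]·P₀ = [3.20243/(2·0.1052)]·0.055539
= 15.21581·0.055539 = 0.845072

Final: 0.845072


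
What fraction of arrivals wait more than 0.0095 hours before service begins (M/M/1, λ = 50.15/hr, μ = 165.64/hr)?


ρ = 50.15/165.64 = 0.3028
P(Wq > t) = ρ·e^{−(μ−λ)t} = 0.3028·e^{−1.0972}
= 0.3028·0.333819 = 0.101069

Final: 0.101069


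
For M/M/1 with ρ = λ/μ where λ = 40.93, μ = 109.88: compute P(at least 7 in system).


ρ = 40.93/109.88 = 0.3725
P(N ≥ n) = ρ^n = 0.3725^7 = 0.0009951

Final: 0.0009951


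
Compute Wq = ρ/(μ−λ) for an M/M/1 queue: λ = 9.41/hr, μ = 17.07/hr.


ρ = 9.41/17.07 = 0.5513
Wq = ρ/(μ−λ) = 0.5513/(17.07 − 9.41) = 0.5513/7.66 = 0.07197 hr

Final: 0.07197 hr


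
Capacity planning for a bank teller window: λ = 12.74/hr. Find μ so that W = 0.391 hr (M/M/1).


W = 1/(μ−λ) ⇒ μ − λ = 1/W = 1/0.391 = 2.5575
μ = λ + 1/W = 12.74 + 2.5575 = 15.2975 per hr

Final: 15.2975 /hr


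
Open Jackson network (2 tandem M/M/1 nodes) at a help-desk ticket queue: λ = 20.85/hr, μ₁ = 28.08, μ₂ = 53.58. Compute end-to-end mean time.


Each node sees arrival rate λ = 20.85/hr (tandem ⇒ throughput preserved).
W₁ = 1/(μ₁−λ) = 1/(28.08−20.85) = 0.13831 hr
W₂ = 1/(μ₂−λ) = 1/(53.58−20.85) = 0.03055 hr
W_total = W₁ + W₂ = 0.13831 + 0.03055 = 0.16887 hr

Final: 0.16887 hr


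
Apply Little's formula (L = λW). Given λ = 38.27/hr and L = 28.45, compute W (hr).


W = L/λ = 28.45/38.27 = 0.7434 hr

Final: 0.7434 hr


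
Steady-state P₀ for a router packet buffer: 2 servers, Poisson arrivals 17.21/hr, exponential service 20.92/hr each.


a = λ/μ = 17.21/20.92 = 0.8227; ρ = a/c = 0.4113
Σ_{k=0}^{1} a^k/k! (terms k=0..1) = 1.00000 + 0.82266 = 1.82266
Tail: a^2/(2!(1−ρ)) = 0.67677/(2·0.5887) = 0.57483
P₀ = 1/(1.82266 + 0.57483) = 1/2.39748 = 0.417104

Final: 0.417104


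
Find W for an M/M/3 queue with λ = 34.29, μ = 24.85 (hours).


a = 1.3799; ρ = 0.4600; P₀ = 0.241384
Lq = P₀·a^c·ρ/(c!(1−ρ)²) = 0.16670
Wq = Lq/λ = 0.16670/34.29 = 0.004862 hr
W = Wq + 1/μ = 0.004862 + 0.04024 = 0.04510 hr

Final: 0.04510 hr


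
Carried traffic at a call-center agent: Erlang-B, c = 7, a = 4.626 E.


B(7,4.626) = 0.097596 (Erlang-B)
Carried load = a(1 − B) = 4.626·(1 − 0.097596) = 4.626·0.902404 = 4.1745 E

Final: 4.1745 Erlangs


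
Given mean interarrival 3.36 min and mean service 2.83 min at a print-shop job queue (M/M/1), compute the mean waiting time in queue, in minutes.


λ = 60/3.36 = 17.8571 /hr
μ = 60/2.83 = 21.2014 /hr
ρ = λ/μ = 17.8571/21.2014 = 0.8423
Wq = ρ/(μ−λ) = 0.8423/(21.2014−17.8571) = 0.25185 hr
In minutes: 0.25185·60 = 15.111 min

Final: 15.111 min


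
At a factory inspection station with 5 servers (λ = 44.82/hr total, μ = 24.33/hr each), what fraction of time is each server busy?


ρ = λ/(cμ) = 44.82/(5·24.33) = 44.82/121.65 = 0.3684

Final: 0.3684


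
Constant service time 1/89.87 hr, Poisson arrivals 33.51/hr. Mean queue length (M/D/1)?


ρ = 33.51/89.87 = 0.3729
M/D/1: Lq = ρ²/(2(1−ρ)) = 0.1390/(2·0.6271) = 0.11085

Final: 0.11085


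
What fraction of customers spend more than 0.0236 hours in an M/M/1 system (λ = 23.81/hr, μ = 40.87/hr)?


W ~ Exponential(μ−λ) for M/M/1.
μ − λ = 40.87 − 23.81 = 17.0600
P(W > t) = e^{−(μ−λ)t} = e^{−0.4026} = 0.668569

Final: 0.668569


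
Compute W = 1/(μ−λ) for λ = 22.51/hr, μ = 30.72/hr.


W = 1/(μ−λ) = 1/(30.72 − 22.51) = 1/8.21 = 0.1218 hr

Final: 0.1218 hr


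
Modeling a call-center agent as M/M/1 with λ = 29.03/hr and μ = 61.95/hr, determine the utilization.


ρ = λ/μ = 29.03/61.95 = 0.4686

Final: 0.4686


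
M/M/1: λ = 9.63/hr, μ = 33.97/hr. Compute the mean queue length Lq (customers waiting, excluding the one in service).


ρ = 9.63/33.97 = 0.2835
Lq = ρ²/(1−ρ) = 0.08036/0.7165 = 0.1122

Final: 0.1122


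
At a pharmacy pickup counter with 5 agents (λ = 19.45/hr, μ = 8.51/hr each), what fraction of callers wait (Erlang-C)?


a = λ/μ = 2.2855; ρ = a/5 = 0.4571
P₀ = 0.100185 (from M/M/c formula)
C(c,a) = [a^c/(c!(1−ρ))]·P₀ = [62.36634/(120·0.5429)]·0.100185
= 0.95732·0.100185 = 0.095909

Final: 0.095909


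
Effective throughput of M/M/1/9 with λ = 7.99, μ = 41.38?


ρ = 0.1931; P_K = (1−ρ)ρ^9/(1−ρ^10) = 0.0000003010
λ_eff = λ(1 − P_K) = 7.99·(1 − 0.0000003010) = 7.99·1.000000 = 7.9900 /hr

Final: 7.9900 /hr


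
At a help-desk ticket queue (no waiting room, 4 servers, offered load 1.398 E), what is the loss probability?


B(c,a) = (a^c/c!) / Σ_{k=0}^{c} a^k/k!
a^4/4! = 0.159154
Σ terms (k=0..4): 1.00000 + 1.39800 + 0.97720 + 0.45538 + 0.15915 = 3.989732
B = 0.159154/3.989732 = 0.039891

Final: 0.039891


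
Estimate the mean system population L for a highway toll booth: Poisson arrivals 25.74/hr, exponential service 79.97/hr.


ρ = λ/μ = 25.74/79.97 = 0.3219
L = ρ/(1−ρ) = 0.3219/(1 − 0.3219) = 0.3219/0.6781 = 0.4746

Final: 0.4746


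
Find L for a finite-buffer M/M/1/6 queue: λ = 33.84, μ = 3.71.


ρ = 33.84/3.71 = 9.1213
L = ρ[1 − (K+1)ρ^K + Kρ^(K+1)] / [(1−ρ)(1−ρ^(K+1))]
Numerator: 9.1213·(1 − 7·575888.847930 + 6·5252851.378420) = 250706853.751172
Denominator: (-8.1213)·(-5252850.378420) = 42659941.213423
L = 250706853.751172/42659941.213423 = 5.8769

Final: 5.8769


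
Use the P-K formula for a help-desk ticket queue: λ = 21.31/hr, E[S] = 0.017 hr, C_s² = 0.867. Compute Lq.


ρ = λ·E[S] = 21.31·0.017 = 0.3623
Lq = ρ²(1+C_s²)/(2(1−ρ)) = 0.1312·(1+0.867)/(2·0.6377)
= 0.1312·1.8670/1.2755 = 0.19211

Final: 0.19211


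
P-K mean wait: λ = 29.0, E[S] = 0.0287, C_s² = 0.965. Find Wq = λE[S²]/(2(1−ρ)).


ρ = λ·E[S] = 29.0·0.0287 = 0.8323
E[S²] = E[S]²(1+C_s²) = 0.0287²·(1+0.965) = 0.001619
Wq = λ·E[S²]/(2(1−ρ)) = 29.0·0.001619/(2·0.1677) = 0.13995 hr

Final: 0.13995 hr


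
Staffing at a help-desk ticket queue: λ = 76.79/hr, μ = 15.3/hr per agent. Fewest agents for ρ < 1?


Stability requires cμ > λ ⇔ c > λ/μ.
λ/μ = 76.79/15.3 = 5.0190
Minimum integer c = ⌊5.0190⌋ + 1 = 6
Check: 6·15.3 = 91.80 > 76.79, while 5·15.3 = 76.50 ≤ 76.79

Final: 6 servers


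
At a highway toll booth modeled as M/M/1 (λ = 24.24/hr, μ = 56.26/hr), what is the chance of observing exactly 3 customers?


ρ = 24.24/56.26 = 0.4309
P_n = (1−ρ)·ρ^n = (1 − 0.4309)·0.4309^3 = 0.5691·0.079983 = 0.045522

Final: 0.045522


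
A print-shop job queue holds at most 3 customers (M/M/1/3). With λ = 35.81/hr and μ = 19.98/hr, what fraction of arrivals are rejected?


ρ = λ/μ = 35.81/19.98 = 1.7923
P_K = (1−ρ)ρ^K/(1−ρ^(K+1)) = (-0.7923·5.757401)/(1 − 10.318946)
= -4.561545/-9.318946 = 0.489491

Final: 0.489491


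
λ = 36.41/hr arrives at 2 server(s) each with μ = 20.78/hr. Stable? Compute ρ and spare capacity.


Total capacity cμ = 2·20.78 = 41.56/hr
ρ = λ/(cμ) = 36.41/41.56 = 0.8761
Stable ⇔ ρ < 1: YES
Spare capacity = cμ − λ = 41.56 − 36.41 = 5.15/hr

Final: ρ = 0.8761; stable; margin = 5.15/hr


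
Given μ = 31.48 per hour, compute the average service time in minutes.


Mean service time = 1/μ = 1/31.48 hour = 0.03177 hour
In minutes: 0.03177 × 60 = 1.9060 min

Final: 1.9060 min


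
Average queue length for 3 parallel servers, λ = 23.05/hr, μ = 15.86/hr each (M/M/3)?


a = λ/μ = 1.4533; ρ = a/3 = 0.4844
P₀ = 0.222132
Lq = P₀·a^c·ρ / (c!·(1−ρ)²) = 0.222132·3.06975·0.4844/(6·0.26579)
= 0.20714

Final: 0.20714


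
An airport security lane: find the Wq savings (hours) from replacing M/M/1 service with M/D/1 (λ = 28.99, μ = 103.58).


ρ = 28.99/103.58 = 0.2799
Wq(M/M/1) = ρ/(μ−λ) = 0.2799/74.59 = 0.003752 hr
Wq(M/D/1) = ρ/(2(μ−λ)) = 0.001876 hr
Savings = 0.003752 − 0.001876 = 0.001876 hr

Final: 0.001876 hr


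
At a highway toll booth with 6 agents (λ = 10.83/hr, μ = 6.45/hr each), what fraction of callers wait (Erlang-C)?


a = λ/μ = 1.6791; ρ = a/6 = 0.2798
P₀ = 0.186453 (from M/M/c formula)
C(c,a) = [a^c/(c!(1−ρ))]·P₀ = [22.40848/(720·0.7202)]·0.186453
= 0.04322·0.186453 = 0.008058

Final: 0.008058


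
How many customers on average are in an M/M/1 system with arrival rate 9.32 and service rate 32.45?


ρ = λ/μ = 9.32/32.45 = 0.2872
L = ρ/(1−ρ) = 0.2872/(1 − 0.2872) = 0.2872/0.7128 = 0.4029

Final: 0.4029


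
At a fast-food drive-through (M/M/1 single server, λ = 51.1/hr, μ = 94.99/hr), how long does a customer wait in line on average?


ρ = 51.1/94.99 = 0.5380
Wq = ρ/(μ−λ) = 0.5380/(94.99 − 51.1) = 0.5380/43.89 = 0.01226 hr

Final: 0.01226 hr


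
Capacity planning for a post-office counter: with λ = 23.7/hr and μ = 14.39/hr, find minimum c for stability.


Stability requires cμ > λ ⇔ c > λ/μ.
λ/μ = 23.7/14.39 = 1.6470
Minimum integer c = ⌊1.6470⌋ + 1 = 2
Check: 2·14.39 = 28.78 > 23.7, while 1·14.39 = 14.39 ≤ 23.7

Final: 2 servers


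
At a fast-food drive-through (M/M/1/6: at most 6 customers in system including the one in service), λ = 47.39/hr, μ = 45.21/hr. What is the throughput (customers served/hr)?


ρ = 1.0482; P_K = (1−ρ)ρ^6/(1−ρ^7) = 0.163808
λ_eff = λ(1 − P_K) = 47.39·(1 − 0.163808) = 47.39·0.836192 = 39.6272 /hr

Final: 39.6272 /hr


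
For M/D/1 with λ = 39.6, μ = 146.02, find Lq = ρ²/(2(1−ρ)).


ρ = 39.6/146.02 = 0.2712
M/D/1: Lq = ρ²/(2(1−ρ)) = 0.07355/(2·0.7288) = 0.05046

Final: 0.05046


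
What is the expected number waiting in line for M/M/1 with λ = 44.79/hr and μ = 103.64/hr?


ρ = 44.79/103.64 = 0.4322
Lq = ρ²/(1−ρ) = 0.1868/0.5678 = 0.3289

Final: 0.3289


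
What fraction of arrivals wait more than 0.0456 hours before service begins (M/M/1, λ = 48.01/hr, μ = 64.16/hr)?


ρ = 48.01/64.16 = 0.7483
P(Wq > t) = ρ·e^{−(μ−λ)t} = 0.7483·e^{−0.7364}
= 0.7483·0.478815 = 0.358291

Final: 0.358291


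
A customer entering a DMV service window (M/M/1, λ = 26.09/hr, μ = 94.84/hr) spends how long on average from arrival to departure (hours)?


W = 1/(μ−λ) = 1/(94.84 − 26.09) = 1/68.75 = 0.01455 hr

Final: 0.01455 hr


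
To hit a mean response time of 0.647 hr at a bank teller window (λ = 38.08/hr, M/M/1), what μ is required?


W = 1/(μ−λ) ⇒ μ − λ = 1/W = 1/0.647 = 1.5456
μ = λ + 1/W = 38.08 + 1.5456 = 39.6256 per hr

Final: 39.6256 /hr


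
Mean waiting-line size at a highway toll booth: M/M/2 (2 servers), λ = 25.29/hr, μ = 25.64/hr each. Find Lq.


a = λ/μ = 0.9863; ρ = a/2 = 0.4932
P₀ = 0.339428
Lq = P₀·a^c·ρ / (c!·(1−ρ)²) = 0.339428·0.97289·0.4932/(2·0.25687)
= 0.31700

Final: 0.31700


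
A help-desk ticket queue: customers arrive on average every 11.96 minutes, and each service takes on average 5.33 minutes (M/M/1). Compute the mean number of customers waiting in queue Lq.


λ = 60/11.96 = 5.0167 /hr
μ = 60/5.33 = 11.2570 /hr
ρ = λ/μ = 5.0167/11.2570 = 0.4457
Lq = ρ²/(1−ρ) = 0.1986/0.5543 = 0.3583

Final: 0.3583


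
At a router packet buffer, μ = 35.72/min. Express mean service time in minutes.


Mean service time = 1/μ = 1/35.72 minute = 0.02800 minute
In minutes: 0.02800 × 1 = 0.02800 min

Final: 0.02800 min


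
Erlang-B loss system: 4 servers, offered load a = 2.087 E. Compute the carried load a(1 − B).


B(4,2.087) = 0.104416 (Erlang-B)
Carried load = a(1 − B) = 2.087·(1 − 0.104416) = 2.087·0.895584 = 1.8691 E

Final: 1.8691 Erlangs


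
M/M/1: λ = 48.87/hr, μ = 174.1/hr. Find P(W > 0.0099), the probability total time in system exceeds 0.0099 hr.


W ~ Exponential(μ−λ) for M/M/1.
μ − λ = 174.1 − 48.87 = 125.2300
P(W > t) = e^{−(μ−λ)t} = e^{−1.2398} = 0.289449

Final: 0.289449


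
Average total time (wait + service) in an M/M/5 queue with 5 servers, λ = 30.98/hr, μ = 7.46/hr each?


a = 4.1528; ρ = 0.8306; P₀ = 0.010116
Lq = P₀·a^c·ρ/(c!(1−ρ)²) = 3.01234
Wq = Lq/λ = 3.01234/30.98 = 0.09724 hr
W = Wq + 1/μ = 0.09724 + 0.13405 = 0.23128 hr

Final: 0.23128 hr


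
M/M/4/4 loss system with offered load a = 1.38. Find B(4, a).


B(c,a) = (a^c/c!) / Σ_{k=0}^{c} a^k/k!
a^4/4! = 0.151114
Σ terms (k=0..4): 1.00000 + 1.38000 + 0.95220 + 0.43801 + 0.15111 = 3.921326
B = 0.151114/3.921326 = 0.038536

Final: 0.038536


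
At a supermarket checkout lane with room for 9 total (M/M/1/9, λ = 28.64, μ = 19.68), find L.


ρ = 28.64/19.68 = 1.4553
L = ρ[1 − (K+1)ρ^K + Kρ^(K+1)] / [(1−ρ)(1−ρ^(K+1))]
Numerator: 1.4553·(1 − 10·29.277317 + 9·42.606827) = 133.432530
Denominator: (-0.4553)·(-41.606827) = 18.942946
L = 133.432530/18.942946 = 7.0439

Final: 7.0439


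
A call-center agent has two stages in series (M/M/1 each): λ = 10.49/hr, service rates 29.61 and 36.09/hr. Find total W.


Each node sees arrival rate λ = 10.49/hr (tandem ⇒ throughput preserved).
W₁ = 1/(μ₁−λ) = 1/(29.61−10.49) = 0.05230 hr
W₂ = 1/(μ₂−λ) = 1/(36.09−10.49) = 0.03906 hr
W_total = W₁ + W₂ = 0.05230 + 0.03906 = 0.09136 hr

Final: 0.09136 hr


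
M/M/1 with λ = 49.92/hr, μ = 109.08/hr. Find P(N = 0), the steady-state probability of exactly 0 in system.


ρ = 49.92/109.08 = 0.4576
P_n = (1−ρ)·ρ^n = (1 − 0.4576)·0.4576^0 = 0.5424·1.000000 = 0.542354

Final: 0.542354


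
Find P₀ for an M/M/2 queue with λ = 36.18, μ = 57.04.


a = λ/μ = 36.18/57.04 = 0.6343; ρ = a/c = 0.3171
Σ_{k=0}^{1} a^k/k! (terms k=0..1) = 1.00000 + 0.63429 = 1.63429
Tail: a^2/(2!(1−ρ)) = 0.40233/(2·0.6829) = 0.29459
P₀ = 1/(1.63429 + 0.29459) = 1/1.92888 = 0.518435

Final: 0.518435


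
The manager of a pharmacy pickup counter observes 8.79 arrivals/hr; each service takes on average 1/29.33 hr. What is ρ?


ρ = λ/μ = 8.79/29.33 = 0.2997

Final: 0.2997


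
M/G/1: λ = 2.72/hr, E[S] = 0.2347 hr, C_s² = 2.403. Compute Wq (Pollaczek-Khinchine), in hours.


ρ = λ·E[S] = 2.72·0.2347 = 0.6384
E[S²] = E[S]²(1+C_s²) = 0.2347²·(1+2.403) = 0.187451
Wq = λ·E[S²]/(2(1−ρ)) = 2.72·0.187451/(2·0.3616) = 0.70498 hr

Final: 0.70498 hr


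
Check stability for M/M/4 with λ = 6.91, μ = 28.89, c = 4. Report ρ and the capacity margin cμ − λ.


Total capacity cμ = 4·28.89 = 115.56/hr
ρ = λ/(cμ) = 6.91/115.56 = 0.05980
Stable ⇔ ρ < 1: YES
Spare capacity = cμ − λ = 115.56 − 6.91 = 108.65/hr

Final: ρ = 0.05980; stable; margin = 108.65/hr


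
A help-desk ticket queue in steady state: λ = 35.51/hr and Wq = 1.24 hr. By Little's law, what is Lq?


Lq = λWq = 35.51·1.24 = 44.0324

Final: 44.0324


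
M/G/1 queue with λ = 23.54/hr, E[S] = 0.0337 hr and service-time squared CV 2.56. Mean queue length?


ρ = λ·E[S] = 23.54·0.0337 = 0.7933
Lq = ρ²(1+C_s²)/(2(1−ρ)) = 0.6293·(1+2.56)/(2·0.2067)
= 0.6293·3.5600/0.4134 = 5.41936

Final: 5.41936


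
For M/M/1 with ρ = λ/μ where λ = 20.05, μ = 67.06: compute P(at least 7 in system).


ρ = 20.05/67.06 = 0.2990
P(N ≥ n) = ρ^n = 0.2990^7 = 0.0002136

Final: 0.0002136


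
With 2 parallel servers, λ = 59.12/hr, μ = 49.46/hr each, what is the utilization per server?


ρ = λ/(cμ) = 59.12/(2·49.46) = 59.12/98.92 = 0.5977

Final: 0.5977


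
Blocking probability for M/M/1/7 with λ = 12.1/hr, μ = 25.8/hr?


ρ = λ/μ = 12.1/25.8 = 0.4690
P_K = (1−ρ)ρ^K/(1−ρ^(K+1)) = (0.5310·0.004991)/(1 − 0.002341)
= 0.002650/0.997659 = 0.002656

Final: 0.002656


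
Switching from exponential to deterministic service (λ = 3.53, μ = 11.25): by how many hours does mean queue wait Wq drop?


ρ = 3.53/11.25 = 0.3138
Wq(M/M/1) = ρ/(μ−λ) = 0.3138/7.72 = 0.04064 hr
Wq(M/D/1) = ρ/(2(μ−λ)) = 0.02032 hr
Savings = 0.04064 − 0.02032 = 0.02032 hr

Final: 0.02032 hr


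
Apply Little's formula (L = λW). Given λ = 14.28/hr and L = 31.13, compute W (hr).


W = L/λ = 31.13/14.28 = 2.1800 hr

Final: 2.1800 hr


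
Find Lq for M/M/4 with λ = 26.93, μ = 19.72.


a = λ/μ = 1.3656; ρ = a/4 = 0.3414
P₀ = 0.253642
Lq = P₀·a^c·ρ / (c!·(1−ρ)²) = 0.253642·3.47791·0.3414/(24·0.43375)
= 0.02893

Final: 0.02893


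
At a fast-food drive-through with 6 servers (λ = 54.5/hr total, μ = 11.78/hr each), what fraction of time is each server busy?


ρ = λ/(cμ) = 54.5/(6·11.78) = 54.5/70.68 = 0.7711

Final: 0.7711


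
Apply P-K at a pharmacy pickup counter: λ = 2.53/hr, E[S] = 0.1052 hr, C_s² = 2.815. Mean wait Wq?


ρ = λ·E[S] = 2.53·0.1052 = 0.2662
E[S²] = E[S]²(1+C_s²) = 0.1052²·(1+2.815) = 0.042221
Wq = λ·E[S²]/(2(1−ρ)) = 2.53·0.042221/(2·0.7338) = 0.07278 hr

Final: 0.07278 hr


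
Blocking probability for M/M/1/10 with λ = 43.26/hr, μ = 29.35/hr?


ρ = λ/μ = 43.26/29.35 = 1.4739
P_K = (1−ρ)ρ^K/(1−ρ^(K+1)) = (-0.4739·48.393173)/(1 − 71.328404)
= -22.935231/-70.328404 = 0.326116

Final: 0.326116


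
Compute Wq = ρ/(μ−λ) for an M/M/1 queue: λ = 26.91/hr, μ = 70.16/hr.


ρ = 26.91/70.16 = 0.3836
Wq = ρ/(μ−λ) = 0.3836/(70.16 − 26.91) = 0.3836/43.25 = 0.008868 hr

Final: 0.008868 hr


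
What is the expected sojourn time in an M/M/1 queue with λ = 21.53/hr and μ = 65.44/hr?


W = 1/(μ−λ) = 1/(65.44 − 21.53) = 1/43.91 = 0.02277 hr

Final: 0.02277 hr


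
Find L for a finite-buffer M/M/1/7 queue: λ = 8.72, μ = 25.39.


ρ = 8.72/25.39 = 0.3434
L = ρ[1 − (K+1)ρ^K + Kρ^(K+1)] / [(1−ρ)(1−ρ^(K+1))]
Numerator: 0.3434·(1 − 8·0.0005636 + 7·0.0001936) = 0.342359
Denominator: (0.6566)·(0.999806) = 0.656431
L = 0.342359/0.656431 = 0.5215

Final: 0.5215


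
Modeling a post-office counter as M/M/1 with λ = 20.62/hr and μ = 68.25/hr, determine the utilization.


ρ = λ/μ = 20.62/68.25 = 0.3021

Final: 0.3021


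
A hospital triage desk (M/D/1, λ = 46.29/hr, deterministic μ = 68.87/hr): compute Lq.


ρ = 46.29/68.87 = 0.6721
M/D/1: Lq = ρ²/(2(1−ρ)) = 0.4518/(2·0.3279) = 0.68895

Final: 0.68895


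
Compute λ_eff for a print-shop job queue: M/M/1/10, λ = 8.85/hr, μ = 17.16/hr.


ρ = 0.5157; P_K = (1−ρ)ρ^10/(1−ρ^11) = 0.0006451
λ_eff = λ(1 − P_K) = 8.85·(1 − 0.0006451) = 8.85·0.999355 = 8.8443 /hr

Final: 8.8443 /hr


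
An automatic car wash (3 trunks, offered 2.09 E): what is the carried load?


B(3,2.09) = 0.223903 (Erlang-B)
Carried load = a(1 − B) = 2.09·(1 − 0.223903) = 2.09·0.776097 = 1.6220 E

Final: 1.6220 Erlangs


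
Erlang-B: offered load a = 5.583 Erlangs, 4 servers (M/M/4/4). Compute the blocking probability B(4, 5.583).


B(c,a) = (a^c/c!) / Σ_{k=0}^{c} a^k/k!
a^4/4! = 40.481749
Σ terms (k=0..4): 1.00000 + 5.58300 + 15.58494 + 29.00358 + 40.48175 = 91.653275
B = 40.481749/91.653275 = 0.441684

Final: 0.441684


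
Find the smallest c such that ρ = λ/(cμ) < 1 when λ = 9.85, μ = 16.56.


Stability requires cμ > λ ⇔ c > λ/μ.
λ/μ = 9.85/16.56 = 0.5948
Minimum integer c = ⌊0.5948⌋ + 1 = 1
Check: 1·16.56 = 16.56 > 9.85, while 0·16.56 = 0.00 ≤ 9.85

Final: 1 servers


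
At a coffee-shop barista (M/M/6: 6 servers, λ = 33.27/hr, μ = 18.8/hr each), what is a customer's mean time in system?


a = 1.7697; ρ = 0.2949; P₀ = 0.170268
Lq = P₀·a^c·ρ/(c!(1−ρ)²) = 0.004310
Wq = Lq/λ = 0.004310/33.27 = 0.0001295 hr
W = Wq + 1/μ = 0.0001295 + 0.05319 = 0.05332 hr

Final: 0.05332 hr


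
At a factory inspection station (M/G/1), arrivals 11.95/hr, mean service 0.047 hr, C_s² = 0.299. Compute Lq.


ρ = λ·E[S] = 11.95·0.047 = 0.5616
Lq = ρ²(1+C_s²)/(2(1−ρ)) = 0.3155·(1+0.299)/(2·0.4384)
= 0.3155·1.2990/0.8767 = 0.46740

Final: 0.46740


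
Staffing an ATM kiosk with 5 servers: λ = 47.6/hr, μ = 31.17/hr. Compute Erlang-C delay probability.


a = λ/μ = 1.5271; ρ = a/5 = 0.3054
P₀ = 0.216781 (from M/M/c formula)
C(c,a) = [a^c/(c!(1−ρ))]·P₀ = [8.30521/(120·0.6946)]·0.216781
= 0.09964·0.216781 = 0.021601

Final: 0.021601


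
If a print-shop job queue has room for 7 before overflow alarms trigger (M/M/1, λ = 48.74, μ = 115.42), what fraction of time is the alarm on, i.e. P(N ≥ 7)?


ρ = 48.74/115.42 = 0.4223
P(N ≥ n) = ρ^n = 0.4223^7 = 0.002395

Final: 0.002395


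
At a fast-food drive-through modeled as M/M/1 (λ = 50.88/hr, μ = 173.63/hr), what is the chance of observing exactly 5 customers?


ρ = 50.88/173.63 = 0.2930
P_n = (1−ρ)·ρ^n = (1 − 0.2930)·0.2930^5 = 0.7070·0.002161 = 0.001528

Final: 0.001528


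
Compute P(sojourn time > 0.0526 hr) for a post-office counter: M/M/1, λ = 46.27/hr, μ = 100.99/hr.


W ~ Exponential(μ−λ) for M/M/1.
μ − λ = 100.99 − 46.27 = 54.7200
P(W > t) = e^{−(μ−λ)t} = e^{−2.8783} = 0.056232

Final: 0.056232


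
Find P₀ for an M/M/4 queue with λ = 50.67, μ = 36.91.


a = λ/μ = 50.67/36.91 = 1.3728; ρ = a/c = 0.3432
Σ_{k=0}^{3} a^k/k! (terms k=0..3) = 1.00000 + 1.37280 + 0.94229 + 0.43119 = 3.74628
Tail: a^4/(4!(1−ρ)) = 3.55163/(24·0.6568) = 0.22531
P₀ = 1/(3.74628 + 0.22531) = 1/3.97159 = 0.251788

Final: 0.251788


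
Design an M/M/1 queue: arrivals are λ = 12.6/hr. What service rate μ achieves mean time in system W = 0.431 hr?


W = 1/(μ−λ) ⇒ μ − λ = 1/W = 1/0.431 = 2.3202
μ = λ + 1/W = 12.6 + 2.3202 = 14.9202 per hr

Final: 14.9202 /hr


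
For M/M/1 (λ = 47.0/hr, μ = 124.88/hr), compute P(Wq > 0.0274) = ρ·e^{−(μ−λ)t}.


ρ = 47.0/124.88 = 0.3764
P(Wq > t) = ρ·e^{−(μ−λ)t} = 0.3764·e^{−2.1339}
= 0.3764·0.118373 = 0.044551

Final: 0.044551


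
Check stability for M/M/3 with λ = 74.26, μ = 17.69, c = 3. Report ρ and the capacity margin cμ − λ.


Total capacity cμ = 3·17.69 = 53.07/hr
ρ = λ/(cμ) = 74.26/53.07 = 1.3993
Stable ⇔ ρ < 1: NO
Spare capacity = cμ − λ = 53.07 − 74.26 = -21.19/hr

Final: ρ = 1.3993; unstable; margin = -21.19/hr


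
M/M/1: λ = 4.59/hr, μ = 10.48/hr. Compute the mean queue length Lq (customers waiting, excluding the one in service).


ρ = 4.59/10.48 = 0.4380
Lq = ρ²/(1−ρ) = 0.1918/0.5620 = 0.3413

Final: 0.3413


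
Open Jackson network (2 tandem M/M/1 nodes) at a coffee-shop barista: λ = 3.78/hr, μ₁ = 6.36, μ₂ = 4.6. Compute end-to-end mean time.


Each node sees arrival rate λ = 3.78/hr (tandem ⇒ throughput preserved).
W₁ = 1/(μ₁−λ) = 1/(6.36−3.78) = 0.38760 hr
W₂ = 1/(μ₂−λ) = 1/(4.6−3.78) = 1.21951 hr
W_total = W₁ + W₂ = 0.38760 + 1.21951 = 1.60711 hr

Final: 1.60711 hr


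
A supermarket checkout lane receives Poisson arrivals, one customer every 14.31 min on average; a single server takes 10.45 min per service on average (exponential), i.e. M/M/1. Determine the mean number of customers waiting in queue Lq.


λ = 60/14.31 = 4.1929 /hr
μ = 60/10.45 = 5.7416 /hr
ρ = λ/μ = 4.1929/5.7416 = 0.7303
Lq = ρ²/(1−ρ) = 0.5333/0.2697 = 1.9770

Final: 1.9770


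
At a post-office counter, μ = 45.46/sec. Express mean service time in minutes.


Mean service time = 1/μ = 1/45.46 second = 0.02200 second
In minutes: 0.02200 × 0.0166667 = 0.0003666 min

Final: 0.0003666 min


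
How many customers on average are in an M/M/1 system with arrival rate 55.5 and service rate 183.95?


ρ = λ/μ = 55.5/183.95 = 0.3017
L = ρ/(1−ρ) = 0.3017/(1 − 0.3017) = 0.3017/0.6983 = 0.4321

Final: 0.4321


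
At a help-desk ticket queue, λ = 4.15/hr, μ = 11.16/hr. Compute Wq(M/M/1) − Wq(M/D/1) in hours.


ρ = 4.15/11.16 = 0.3719
Wq(M/M/1) = ρ/(μ−λ) = 0.3719/7.01 = 0.05305 hr
Wq(M/D/1) = ρ/(2(μ−λ)) = 0.02652 hr
Savings = 0.05305 − 0.02652 = 0.02652 hr

Final: 0.02652 hr


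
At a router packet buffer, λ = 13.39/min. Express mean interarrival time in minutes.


Mean interarrival time = 1/λ = 1/13.39 minute = 0.07468 minute
In minutes: 0.07468 × 1 = 0.07468 min

Final: 0.07468 min


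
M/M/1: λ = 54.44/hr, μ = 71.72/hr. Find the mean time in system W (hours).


W = 1/(μ−λ) = 1/(71.72 − 54.44) = 1/17.28 = 0.05787 hr

Final: 0.05787 hr
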